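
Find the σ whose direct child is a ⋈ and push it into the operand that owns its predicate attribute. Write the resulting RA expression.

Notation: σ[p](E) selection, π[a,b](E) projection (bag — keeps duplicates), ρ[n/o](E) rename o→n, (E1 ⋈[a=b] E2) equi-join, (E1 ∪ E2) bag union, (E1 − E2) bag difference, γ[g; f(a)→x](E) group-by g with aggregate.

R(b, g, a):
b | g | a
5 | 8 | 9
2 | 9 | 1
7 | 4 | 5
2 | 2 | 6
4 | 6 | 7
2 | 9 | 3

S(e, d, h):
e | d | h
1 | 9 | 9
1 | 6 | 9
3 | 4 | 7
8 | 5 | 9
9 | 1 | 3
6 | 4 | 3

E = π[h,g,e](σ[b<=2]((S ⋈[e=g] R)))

σ filters on b, owned by the right side.
E' = π[h,g,e]((S ⋈[e=g] σ[b<=2](R)))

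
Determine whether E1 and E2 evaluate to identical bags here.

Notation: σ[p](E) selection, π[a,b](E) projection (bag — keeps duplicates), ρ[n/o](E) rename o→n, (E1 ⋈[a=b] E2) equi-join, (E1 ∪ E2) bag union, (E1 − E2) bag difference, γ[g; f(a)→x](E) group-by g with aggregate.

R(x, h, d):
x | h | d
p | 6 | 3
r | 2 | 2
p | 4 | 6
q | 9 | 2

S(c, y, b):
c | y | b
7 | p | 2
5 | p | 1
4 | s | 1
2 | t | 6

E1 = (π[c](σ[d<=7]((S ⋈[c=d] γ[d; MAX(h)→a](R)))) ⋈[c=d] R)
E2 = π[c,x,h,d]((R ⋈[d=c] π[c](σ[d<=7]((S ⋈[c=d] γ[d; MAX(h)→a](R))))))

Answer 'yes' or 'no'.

E1 per-node cardinality:
  S → 4
  R → 4
  γ[d; MAX(h)→a](R) → 3
  (S ⋈[c=d] γ[d; MAX(h)→a](R)) → 1
  σ[d<=7]((S ⋈[c=d] γ[d; MAX(h)→a](R))) → 1
  π[c](σ[d<=7]((S ⋈[c=d] γ[d; MAX(h)→a](R)))) → 1
  R → 4
  (π[c](σ[d<=7]((S ⋈[c=d] γ[d; MAX(h)→a](R)))) ⋈[c=d] R) → 2
E2 per-node cardinality:
  R → 4
  S → 4
  R → 4
  γ[d; MAX(h)→a](R) → 3
  (S ⋈[c=d] γ[d; MAX(h)→a](R)) → 1
  σ[d<=7]((S ⋈[c=d] γ[d; MAX(h)→a](R))) → 1
  π[c](σ[d<=7]((S ⋈[c=d] γ[d; MAX(h)→a](R)))) → 1
  (R ⋈[d=c] π[c](σ[d<=7]((S ⋈[c=d] γ[d; MAX(h)→a](R))))) → 2
  π[c,x,h,d]((R ⋈[d=c] π[c](σ[d<=7]((S ⋈[c=d] γ[d; MAX(h)→a](R)))))) → 2

E1 and E2 produce the same multiset:
c | x | h | d
2 | q | 9 | 2
2 | r | 2 | 2

yes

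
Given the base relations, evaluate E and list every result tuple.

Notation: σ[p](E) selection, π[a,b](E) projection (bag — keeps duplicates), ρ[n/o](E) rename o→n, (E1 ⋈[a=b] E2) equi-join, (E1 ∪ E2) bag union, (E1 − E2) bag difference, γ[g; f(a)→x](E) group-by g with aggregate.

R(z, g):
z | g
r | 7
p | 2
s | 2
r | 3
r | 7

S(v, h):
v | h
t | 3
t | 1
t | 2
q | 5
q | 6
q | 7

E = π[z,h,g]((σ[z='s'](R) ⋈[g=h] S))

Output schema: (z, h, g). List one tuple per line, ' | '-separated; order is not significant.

Subexpression sizes:
  R → 5
  σ[z='s'](R) → 1
  S → 6
  (σ[z='s'](R) ⋈[g=h] S) → 1
  π[z,h,g]((σ[z='s'](R) ⋈[g=h] S)) → 1

== RESULT ==
z | h | g
s | 2 | 2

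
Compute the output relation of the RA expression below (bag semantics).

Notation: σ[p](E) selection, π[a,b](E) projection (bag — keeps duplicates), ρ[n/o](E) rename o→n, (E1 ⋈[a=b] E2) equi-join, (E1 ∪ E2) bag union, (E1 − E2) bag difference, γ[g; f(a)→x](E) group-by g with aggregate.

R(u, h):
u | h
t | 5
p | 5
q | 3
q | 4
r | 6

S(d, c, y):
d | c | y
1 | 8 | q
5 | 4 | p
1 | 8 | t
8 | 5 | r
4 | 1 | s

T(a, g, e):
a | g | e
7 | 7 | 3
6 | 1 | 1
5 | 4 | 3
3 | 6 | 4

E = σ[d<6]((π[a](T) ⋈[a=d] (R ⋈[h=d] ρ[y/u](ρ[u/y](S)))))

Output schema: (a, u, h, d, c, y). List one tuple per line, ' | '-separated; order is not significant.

Stepwise |·|:
  T → 4
  π[a](T) → 4
  R → 5
  S → 5
  ρ[u/y](S) → 5
  ρ[y/u](ρ[u/y](S)) → 5
  (R ⋈[h=d] ρ[y/u](ρ[u/y](S))) → 3
  (π[a](T) ⋈[a=d] (R ⋈[h=d] ρ[y/u](ρ[u/y](S)))) → 2
  σ[d<6]((π[a](T) ⋈[a=d] (R ⋈[h=d] ρ[y/u](ρ[u/y](S))))) → 2

== RESULT ==
a | u | h | d | c | y
5 | p | 5 | 5 | 4 | p
5 | t | 5 | 5 | 4 | p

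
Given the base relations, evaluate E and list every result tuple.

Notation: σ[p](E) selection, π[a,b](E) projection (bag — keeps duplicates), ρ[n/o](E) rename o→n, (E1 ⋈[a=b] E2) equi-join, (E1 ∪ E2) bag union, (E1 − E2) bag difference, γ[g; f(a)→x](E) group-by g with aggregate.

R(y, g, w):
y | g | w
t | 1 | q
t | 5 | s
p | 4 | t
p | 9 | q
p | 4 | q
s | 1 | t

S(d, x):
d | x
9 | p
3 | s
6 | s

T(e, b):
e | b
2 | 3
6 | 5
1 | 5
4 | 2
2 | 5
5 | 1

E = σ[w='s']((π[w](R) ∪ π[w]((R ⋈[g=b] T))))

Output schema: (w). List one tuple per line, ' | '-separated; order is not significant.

Row counts bottom-up:
  R → 6
  π[w](R) → 6
  R → 6
  T → 6
  (R ⋈[g=b] T) → 5
  π[w]((R ⋈[g=b] T)) → 5
  (π[w](R) ∪ π[w]((R ⋈[g=b] T))) → 11
  σ[w='s']((π[w](R) ∪ π[w]((R ⋈[g=b] T)))) → 4

== RESULT ==
w
s
s
s
s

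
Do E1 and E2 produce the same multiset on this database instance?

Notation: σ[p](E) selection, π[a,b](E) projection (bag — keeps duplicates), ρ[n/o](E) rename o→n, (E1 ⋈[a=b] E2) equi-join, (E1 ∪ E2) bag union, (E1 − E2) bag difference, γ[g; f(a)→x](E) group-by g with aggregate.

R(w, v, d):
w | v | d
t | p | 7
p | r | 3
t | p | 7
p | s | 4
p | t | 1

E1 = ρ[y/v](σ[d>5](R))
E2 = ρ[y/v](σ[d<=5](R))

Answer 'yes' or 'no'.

E1 per-node cardinality:
  R → 5
  σ[d>5](R) → 2
  ρ[y/v](σ[d>5](R)) → 2
E2 per-node cardinality:
  R → 5
  σ[d<=5](R) → 3
  ρ[y/v](σ[d<=5](R)) → 3

E1 result:
w | y | d
t | p | 7
t | p | 7
E2 result:
w | y | d
p | r | 3
p | s | 4
p | t | 1
Witness: ('p', 'r', 3) appears 0× in E1 but 1× in E2.

no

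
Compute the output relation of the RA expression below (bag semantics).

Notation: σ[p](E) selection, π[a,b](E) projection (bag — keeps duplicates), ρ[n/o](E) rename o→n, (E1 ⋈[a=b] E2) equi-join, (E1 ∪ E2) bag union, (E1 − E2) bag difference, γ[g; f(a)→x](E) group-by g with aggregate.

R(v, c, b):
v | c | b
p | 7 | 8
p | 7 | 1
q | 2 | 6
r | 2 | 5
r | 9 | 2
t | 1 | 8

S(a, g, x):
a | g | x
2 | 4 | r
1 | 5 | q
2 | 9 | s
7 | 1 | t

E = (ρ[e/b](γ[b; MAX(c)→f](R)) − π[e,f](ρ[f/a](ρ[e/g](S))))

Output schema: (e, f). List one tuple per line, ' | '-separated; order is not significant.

Per-node cardinality:
  R → 6
  γ[b; MAX(c)→f](R) → 5
  ρ[e/b](γ[b; MAX(c)→f](R)) → 5
  S → 4
  ρ[e/g](S) → 4
  ρ[f/a](ρ[e/g](S)) → 4
  π[e,f](ρ[f/a](ρ[e/g](S))) → 4
  (ρ[e/b](γ[b; MAX(c)→f](R)) − π[e,f](ρ[f/a](ρ[e/g](S)))) → 4

== RESULT ==
e | f
2 | 9
5 | 2
6 | 2
8 | 7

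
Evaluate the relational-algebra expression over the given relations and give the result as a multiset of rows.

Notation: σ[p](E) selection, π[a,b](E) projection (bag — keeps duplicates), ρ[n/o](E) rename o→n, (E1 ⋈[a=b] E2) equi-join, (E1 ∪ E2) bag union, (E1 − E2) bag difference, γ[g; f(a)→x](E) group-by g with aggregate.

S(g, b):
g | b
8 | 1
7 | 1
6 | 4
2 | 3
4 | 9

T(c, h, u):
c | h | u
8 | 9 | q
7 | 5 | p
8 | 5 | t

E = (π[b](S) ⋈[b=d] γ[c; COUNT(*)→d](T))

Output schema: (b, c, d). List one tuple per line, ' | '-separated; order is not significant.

Row counts bottom-up:
  S → 5
  π[b](S) → 5
  T → 3
  γ[c; COUNT(*)→d](T) → 2
  (π[b](S) ⋈[b=d] γ[c; COUNT(*)→d](T)) → 2

== RESULT ==
b | c | d
1 | 7 | 1
1 | 7 | 1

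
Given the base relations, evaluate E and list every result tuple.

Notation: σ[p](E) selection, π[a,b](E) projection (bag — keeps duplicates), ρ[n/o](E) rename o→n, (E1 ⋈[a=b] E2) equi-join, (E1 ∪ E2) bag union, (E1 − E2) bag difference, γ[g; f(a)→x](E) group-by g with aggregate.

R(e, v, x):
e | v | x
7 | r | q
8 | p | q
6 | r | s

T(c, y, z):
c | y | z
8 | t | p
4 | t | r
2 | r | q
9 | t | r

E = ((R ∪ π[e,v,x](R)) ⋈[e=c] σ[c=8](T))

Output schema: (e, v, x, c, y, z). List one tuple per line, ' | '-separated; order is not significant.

Subexpression sizes:
  R → 3
  R → 3
  π[e,v,x](R) → 3
  (R ∪ π[e,v,x](R)) → 6
  T → 4
  σ[c=8](T) → 1
  ((R ∪ π[e,v,x](R)) ⋈[e=c] σ[c=8](T)) → 2

== RESULT ==
e | v | x | c | y | z
8 | p | q | 8 | t | p
8 | p | q | 8 | t | p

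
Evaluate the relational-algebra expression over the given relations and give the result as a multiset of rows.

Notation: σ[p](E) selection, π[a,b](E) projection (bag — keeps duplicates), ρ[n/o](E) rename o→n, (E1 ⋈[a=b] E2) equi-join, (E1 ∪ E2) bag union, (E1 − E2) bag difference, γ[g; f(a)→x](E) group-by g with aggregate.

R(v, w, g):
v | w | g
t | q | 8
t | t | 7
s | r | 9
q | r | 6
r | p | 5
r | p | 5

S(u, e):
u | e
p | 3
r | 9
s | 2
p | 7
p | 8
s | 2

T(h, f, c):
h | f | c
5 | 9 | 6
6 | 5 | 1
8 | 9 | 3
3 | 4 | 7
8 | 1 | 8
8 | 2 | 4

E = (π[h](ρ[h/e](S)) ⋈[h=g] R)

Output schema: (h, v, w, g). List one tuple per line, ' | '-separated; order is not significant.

Stepwise |·|:
  S → 6
  ρ[h/e](S) → 6
  π[h](ρ[h/e](S)) → 6
  R → 6
  (π[h](ρ[h/e](S)) ⋈[h=g] R) → 3

== RESULT ==
h | v | w | g
7 | t | t | 7
8 | t | q | 8
9 | s | r | 9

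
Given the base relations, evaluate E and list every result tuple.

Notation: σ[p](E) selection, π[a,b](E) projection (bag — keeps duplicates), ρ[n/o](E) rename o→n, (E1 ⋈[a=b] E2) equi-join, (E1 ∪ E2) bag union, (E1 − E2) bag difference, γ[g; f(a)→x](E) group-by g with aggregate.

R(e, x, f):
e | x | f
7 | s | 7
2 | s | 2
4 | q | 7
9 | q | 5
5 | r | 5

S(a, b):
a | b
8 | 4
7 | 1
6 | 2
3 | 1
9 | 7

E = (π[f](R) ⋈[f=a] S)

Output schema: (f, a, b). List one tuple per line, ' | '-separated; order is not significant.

Subexpression sizes:
  R → 5
  π[f](R) → 5
  S → 5
  (π[f](R) ⋈[f=a] S) → 2

== RESULT ==
f | a | b
7 | 7 | 1
7 | 7 | 1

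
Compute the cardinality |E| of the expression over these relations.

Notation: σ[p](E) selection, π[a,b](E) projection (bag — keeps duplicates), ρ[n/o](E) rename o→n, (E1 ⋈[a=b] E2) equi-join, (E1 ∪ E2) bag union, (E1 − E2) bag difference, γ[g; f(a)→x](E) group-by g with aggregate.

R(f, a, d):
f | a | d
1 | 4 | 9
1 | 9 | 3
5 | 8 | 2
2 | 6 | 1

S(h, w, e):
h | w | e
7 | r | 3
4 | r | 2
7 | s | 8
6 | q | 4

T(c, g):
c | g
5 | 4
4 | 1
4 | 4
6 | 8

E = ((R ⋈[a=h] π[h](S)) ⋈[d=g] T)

Subexpression sizes:
  R → 4
  S → 4
  π[h](S) → 4
  (R ⋈[a=h] π[h](S)) → 2
  T → 4
  ((R ⋈[a=h] π[h](S)) ⋈[d=g] T) → 1

|E| = 1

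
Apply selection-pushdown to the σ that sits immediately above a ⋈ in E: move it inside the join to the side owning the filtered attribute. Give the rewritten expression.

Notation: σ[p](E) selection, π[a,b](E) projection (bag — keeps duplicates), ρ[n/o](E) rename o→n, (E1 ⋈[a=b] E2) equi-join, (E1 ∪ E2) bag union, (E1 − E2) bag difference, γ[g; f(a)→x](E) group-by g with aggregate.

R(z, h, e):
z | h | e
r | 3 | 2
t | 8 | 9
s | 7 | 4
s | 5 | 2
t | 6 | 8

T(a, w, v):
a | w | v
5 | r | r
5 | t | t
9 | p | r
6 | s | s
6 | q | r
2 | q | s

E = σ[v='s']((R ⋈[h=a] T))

σ filters on v, owned by the right side.
E' = (R ⋈[h=a] σ[v='s'](T))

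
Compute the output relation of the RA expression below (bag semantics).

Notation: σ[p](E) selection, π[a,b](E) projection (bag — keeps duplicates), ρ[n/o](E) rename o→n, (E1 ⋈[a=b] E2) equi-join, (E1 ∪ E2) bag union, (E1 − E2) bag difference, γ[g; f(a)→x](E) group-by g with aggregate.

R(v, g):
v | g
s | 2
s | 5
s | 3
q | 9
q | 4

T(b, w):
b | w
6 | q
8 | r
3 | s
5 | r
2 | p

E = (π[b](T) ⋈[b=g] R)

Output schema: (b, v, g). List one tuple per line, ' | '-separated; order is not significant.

Stepwise |·|:
  T → 5
  π[b](T) → 5
  R → 5
  (π[b](T) ⋈[b=g] R) → 3

== RESULT ==
b | v | g
2 | s | 2
3 | s | 3
5 | s | 5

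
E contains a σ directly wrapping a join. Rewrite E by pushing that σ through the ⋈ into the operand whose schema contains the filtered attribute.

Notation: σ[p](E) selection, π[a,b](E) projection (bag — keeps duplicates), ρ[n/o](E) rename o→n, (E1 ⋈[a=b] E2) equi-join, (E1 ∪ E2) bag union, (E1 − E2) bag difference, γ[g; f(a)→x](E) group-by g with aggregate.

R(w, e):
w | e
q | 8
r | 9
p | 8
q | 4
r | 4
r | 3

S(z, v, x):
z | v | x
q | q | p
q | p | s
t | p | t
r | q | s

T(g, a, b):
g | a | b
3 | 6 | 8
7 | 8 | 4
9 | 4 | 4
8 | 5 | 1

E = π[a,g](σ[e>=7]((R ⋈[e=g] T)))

σ filters on e, owned by the left side.
E' = π[a,g]((σ[e>=7](R) ⋈[e=g] T))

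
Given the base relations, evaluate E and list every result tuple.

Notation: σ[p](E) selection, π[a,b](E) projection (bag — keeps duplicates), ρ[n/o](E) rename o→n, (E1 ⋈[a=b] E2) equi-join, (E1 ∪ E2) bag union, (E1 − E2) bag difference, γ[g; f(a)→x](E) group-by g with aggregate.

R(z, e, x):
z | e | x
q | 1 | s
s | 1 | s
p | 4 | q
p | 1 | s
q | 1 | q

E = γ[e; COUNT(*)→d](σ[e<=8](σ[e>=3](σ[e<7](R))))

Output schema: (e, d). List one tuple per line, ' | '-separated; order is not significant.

Stepwise |·|:
  R → 5
  σ[e<7](R) → 5
  σ[e>=3](σ[e<7](R)) → 1
  σ[e<=8](σ[e>=3](σ[e<7](R))) → 1
  γ[e; COUNT(*)→d](σ[e<=8](σ[e>=3](σ[e<7](R)))) → 1

== RESULT ==
e | d
4 | 1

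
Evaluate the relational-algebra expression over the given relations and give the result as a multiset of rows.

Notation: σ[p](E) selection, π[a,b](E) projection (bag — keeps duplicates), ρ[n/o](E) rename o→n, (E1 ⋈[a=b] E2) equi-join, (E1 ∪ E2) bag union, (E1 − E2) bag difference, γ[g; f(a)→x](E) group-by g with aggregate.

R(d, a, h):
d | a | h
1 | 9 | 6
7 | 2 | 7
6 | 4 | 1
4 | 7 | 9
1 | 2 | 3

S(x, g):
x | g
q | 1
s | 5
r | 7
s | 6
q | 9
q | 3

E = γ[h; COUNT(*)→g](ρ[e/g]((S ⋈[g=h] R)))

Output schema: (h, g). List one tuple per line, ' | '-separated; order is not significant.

Row counts bottom-up:
  S → 6
  R → 5
  (S ⋈[g=h] R) → 5
  ρ[e/g]((S ⋈[g=h] R)) → 5
  γ[h; COUNT(*)→g](ρ[e/g]((S ⋈[g=h] R))) → 5

== RESULT ==
h | g
1 | 1
3 | 1
6 | 1
7 | 1
9 | 1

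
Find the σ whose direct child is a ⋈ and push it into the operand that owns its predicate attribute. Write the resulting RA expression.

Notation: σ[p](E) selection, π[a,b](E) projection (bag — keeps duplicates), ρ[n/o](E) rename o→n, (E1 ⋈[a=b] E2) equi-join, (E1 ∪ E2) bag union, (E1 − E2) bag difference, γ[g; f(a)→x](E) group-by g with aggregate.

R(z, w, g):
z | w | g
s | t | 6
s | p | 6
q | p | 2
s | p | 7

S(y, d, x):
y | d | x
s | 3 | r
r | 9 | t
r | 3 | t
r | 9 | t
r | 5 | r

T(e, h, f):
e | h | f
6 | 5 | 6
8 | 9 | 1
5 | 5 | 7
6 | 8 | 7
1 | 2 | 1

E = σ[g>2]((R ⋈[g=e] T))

σ filters on g, owned by the left side.
E' = (σ[g>2](R) ⋈[g=e] T)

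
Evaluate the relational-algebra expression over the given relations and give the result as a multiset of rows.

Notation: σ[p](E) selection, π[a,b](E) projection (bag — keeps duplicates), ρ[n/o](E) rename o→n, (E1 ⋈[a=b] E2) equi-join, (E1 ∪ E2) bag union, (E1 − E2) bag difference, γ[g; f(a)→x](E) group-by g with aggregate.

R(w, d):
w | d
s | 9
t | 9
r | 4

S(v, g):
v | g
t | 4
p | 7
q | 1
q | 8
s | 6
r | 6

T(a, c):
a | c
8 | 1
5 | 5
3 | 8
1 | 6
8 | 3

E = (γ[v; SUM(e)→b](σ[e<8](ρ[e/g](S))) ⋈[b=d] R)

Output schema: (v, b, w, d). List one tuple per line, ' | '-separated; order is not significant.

Subexpression sizes:
  S → 6
  ρ[e/g](S) → 6
  σ[e<8](ρ[e/g](S)) → 5
  γ[v; SUM(e)→b](σ[e<8](ρ[e/g](S))) → 5
  R → 3
  (γ[v; SUM(e)→b](σ[e<8](ρ[e/g](S))) ⋈[b=d] R) → 1

== RESULT ==
v | b | w | d
t | 4 | r | 4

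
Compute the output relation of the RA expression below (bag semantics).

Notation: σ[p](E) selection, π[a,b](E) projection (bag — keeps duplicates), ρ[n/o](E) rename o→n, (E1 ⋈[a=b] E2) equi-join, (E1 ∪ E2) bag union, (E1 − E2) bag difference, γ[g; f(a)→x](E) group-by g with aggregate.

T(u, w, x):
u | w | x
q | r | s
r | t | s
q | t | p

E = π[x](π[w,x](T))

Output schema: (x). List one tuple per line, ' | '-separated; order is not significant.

Stepwise |·|:
  T → 3
  π[w,x](T) → 3
  π[x](π[w,x](T)) → 3

== RESULT ==
x
p
s
s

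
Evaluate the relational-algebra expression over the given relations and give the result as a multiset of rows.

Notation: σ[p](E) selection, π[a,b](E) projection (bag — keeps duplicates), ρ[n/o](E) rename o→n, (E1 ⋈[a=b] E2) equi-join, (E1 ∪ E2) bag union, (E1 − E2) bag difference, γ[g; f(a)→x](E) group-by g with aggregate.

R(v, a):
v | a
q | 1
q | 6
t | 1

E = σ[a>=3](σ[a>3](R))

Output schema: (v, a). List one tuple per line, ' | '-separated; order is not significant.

Stepwise |·|:
  R → 3
  σ[a>3](R) → 1
  σ[a>=3](σ[a>3](R)) → 1

== RESULT ==
v | a
q | 6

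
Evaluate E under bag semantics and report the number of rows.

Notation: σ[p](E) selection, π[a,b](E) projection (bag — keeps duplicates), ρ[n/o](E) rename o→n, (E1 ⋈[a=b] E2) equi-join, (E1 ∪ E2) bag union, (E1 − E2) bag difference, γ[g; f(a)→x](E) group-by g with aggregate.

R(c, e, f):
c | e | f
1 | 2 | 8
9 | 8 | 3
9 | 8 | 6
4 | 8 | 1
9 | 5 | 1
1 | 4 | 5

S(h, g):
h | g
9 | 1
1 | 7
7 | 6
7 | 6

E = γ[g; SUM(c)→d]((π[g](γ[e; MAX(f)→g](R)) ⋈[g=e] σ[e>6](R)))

Row counts bottom-up:
  R → 6
  γ[e; MAX(f)→g](R) → 4
  π[g](γ[e; MAX(f)→g](R)) → 4
  R → 6
  σ[e>6](R) → 3
  (π[g](γ[e; MAX(f)→g](R)) ⋈[g=e] σ[e>6](R)) → 3
  γ[g; SUM(c)→d]((π[g](γ[e; MAX(f)→g](R)) ⋈[g=e] σ[e>6](R))) → 1

|E| = 1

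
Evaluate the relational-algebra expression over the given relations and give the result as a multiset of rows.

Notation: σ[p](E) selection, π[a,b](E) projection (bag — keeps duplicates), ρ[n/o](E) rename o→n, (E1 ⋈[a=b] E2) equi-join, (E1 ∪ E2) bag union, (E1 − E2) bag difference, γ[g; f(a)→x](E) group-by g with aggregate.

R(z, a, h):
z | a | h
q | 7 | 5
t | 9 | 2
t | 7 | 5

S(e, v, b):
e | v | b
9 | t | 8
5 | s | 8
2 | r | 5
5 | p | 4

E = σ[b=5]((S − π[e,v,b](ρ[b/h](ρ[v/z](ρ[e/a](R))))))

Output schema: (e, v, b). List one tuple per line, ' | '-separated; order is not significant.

Per-node cardinality:
  S → 4
  R → 3
  ρ[e/a](R) → 3
  ρ[v/z](ρ[e/a](R)) → 3
  ρ[b/h](ρ[v/z](ρ[e/a](R))) → 3
  π[e,v,b](ρ[b/h](ρ[v/z](ρ[e/a](R)))) → 3
  (S − π[e,v,b](ρ[b/h](ρ[v/z](ρ[e/a](R))))) → 4
  σ[b=5]((S − π[e,v,b](ρ[b/h](ρ[v/z](ρ[e/a](R)))))) → 1

== RESULT ==
e | v | b
2 | r | 5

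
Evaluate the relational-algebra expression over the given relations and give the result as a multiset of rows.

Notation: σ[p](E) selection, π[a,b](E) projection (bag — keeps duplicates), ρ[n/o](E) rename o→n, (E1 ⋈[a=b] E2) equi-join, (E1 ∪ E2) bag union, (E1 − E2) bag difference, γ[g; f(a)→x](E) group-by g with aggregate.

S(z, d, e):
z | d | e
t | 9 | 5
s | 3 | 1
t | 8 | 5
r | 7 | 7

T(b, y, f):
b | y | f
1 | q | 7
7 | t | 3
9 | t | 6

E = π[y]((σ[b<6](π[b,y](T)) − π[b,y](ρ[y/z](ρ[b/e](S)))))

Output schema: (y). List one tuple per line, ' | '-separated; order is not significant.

Subexpression sizes:
  T → 3
  π[b,y](T) → 3
  σ[b<6](π[b,y](T)) → 1
  S → 4
  ρ[b/e](S) → 4
  ρ[y/z](ρ[b/e](S)) → 4
  π[b,y](ρ[y/z](ρ[b/e](S))) → 4
  (σ[b<6](π[b,y](T)) − π[b,y](ρ[y/z](ρ[b/e](S)))) → 1
  π[y]((σ[b<6](π[b,y](T)) − π[b,y](ρ[y/z](ρ[b/e](S))))) → 1

== RESULT ==
y
q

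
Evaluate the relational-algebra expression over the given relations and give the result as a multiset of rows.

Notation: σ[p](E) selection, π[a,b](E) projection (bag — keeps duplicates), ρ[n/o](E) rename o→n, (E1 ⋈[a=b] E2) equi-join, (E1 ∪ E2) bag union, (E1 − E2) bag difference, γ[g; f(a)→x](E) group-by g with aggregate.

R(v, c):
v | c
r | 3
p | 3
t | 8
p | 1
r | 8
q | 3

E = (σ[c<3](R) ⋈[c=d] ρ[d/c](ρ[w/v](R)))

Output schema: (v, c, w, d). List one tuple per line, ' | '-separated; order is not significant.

Per-node cardinality:
  R → 6
  σ[c<3](R) → 1
  R → 6
  ρ[w/v](R) → 6
  ρ[d/c](ρ[w/v](R)) → 6
  (σ[c<3](R) ⋈[c=d] ρ[d/c](ρ[w/v](R))) → 1

== RESULT ==
v | c | w | d
p | 1 | p | 1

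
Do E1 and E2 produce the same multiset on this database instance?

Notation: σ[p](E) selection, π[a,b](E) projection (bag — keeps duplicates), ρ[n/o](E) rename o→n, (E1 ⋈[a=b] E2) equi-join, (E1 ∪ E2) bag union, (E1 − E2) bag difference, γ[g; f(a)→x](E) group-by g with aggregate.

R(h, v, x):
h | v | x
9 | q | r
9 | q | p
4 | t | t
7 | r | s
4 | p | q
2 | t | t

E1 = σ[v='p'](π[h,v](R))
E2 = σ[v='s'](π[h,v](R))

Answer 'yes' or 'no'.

E1 subexpression sizes:
  R → 6
  π[h,v](R) → 6
  σ[v='p'](π[h,v](R)) → 1
E2 subexpression sizes:
  R → 6
  π[h,v](R) → 6
  σ[v='s'](π[h,v](R)) → 0

E1 result:
h | v
4 | p
E2 result:
h | v
(0 rows)
Witness: (4, 'p') appears 1× in E1 but 0× in E2.

no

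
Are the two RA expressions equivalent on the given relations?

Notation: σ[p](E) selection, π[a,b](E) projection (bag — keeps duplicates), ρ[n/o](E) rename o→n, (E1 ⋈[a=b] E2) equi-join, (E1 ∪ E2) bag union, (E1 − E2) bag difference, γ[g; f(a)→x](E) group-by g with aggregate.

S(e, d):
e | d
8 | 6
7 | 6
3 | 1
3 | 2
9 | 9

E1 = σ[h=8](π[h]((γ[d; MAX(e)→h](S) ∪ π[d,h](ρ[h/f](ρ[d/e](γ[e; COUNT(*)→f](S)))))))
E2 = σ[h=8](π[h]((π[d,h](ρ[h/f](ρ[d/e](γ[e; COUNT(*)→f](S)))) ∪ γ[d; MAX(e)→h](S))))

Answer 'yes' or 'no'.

E1 stepwise |·|:
  S → 5
  γ[d; MAX(e)→h](S) → 4
  S → 5
  γ[e; COUNT(*)→f](S) → 4
  ρ[d/e](γ[e; COUNT(*)→f](S)) → 4
  ρ[h/f](ρ[d/e](γ[e; COUNT(*)→f](S))) → 4
  π[d,h](ρ[h/f](ρ[d/e](γ[e; COUNT(*)→f](S)))) → 4
  (γ[d; MAX(e)→h](S) ∪ π[d,h](ρ[h/f](ρ[d/e](γ[e; COUNT(*)→f](S))))) → 8
  π[h]((γ[d; MAX(e)→h](S) ∪ π[d,h](ρ[h/f](ρ[d/e](γ[e; COUNT(*)→f](S)))))) → 8
  σ[h=8](π[h]((γ[d; MAX(e)→h](S) ∪ π[d,h](ρ[h/f](ρ[d/e](γ[e; COUNT(*)→f](S))))))) → 1
E2 stepwise |·|:
  S → 5
  γ[e; COUNT(*)→f](S) → 4
  ρ[d/e](γ[e; COUNT(*)→f](S)) → 4
  ρ[h/f](ρ[d/e](γ[e; COUNT(*)→f](S))) → 4
  π[d,h](ρ[h/f](ρ[d/e](γ[e; COUNT(*)→f](S)))) → 4
  S → 5
  γ[d; MAX(e)→h](S) → 4
  (π[d,h](ρ[h/f](ρ[d/e](γ[e; COUNT(*)→f](S)))) ∪ γ[d; MAX(e)→h](S)) → 8
  π[h]((π[d,h](ρ[h/f](ρ[d/e](γ[e; COUNT(*)→f](S)))) ∪ γ[d; MAX(e)→h](S))) → 8
  σ[h=8](π[h]((π[d,h](ρ[h/f](ρ[d/e](γ[e; COUNT(*)→f](S)))) ∪ γ[d; MAX(e)→h](S)))) → 1

E1 and E2 produce the same multiset:
h
8

yes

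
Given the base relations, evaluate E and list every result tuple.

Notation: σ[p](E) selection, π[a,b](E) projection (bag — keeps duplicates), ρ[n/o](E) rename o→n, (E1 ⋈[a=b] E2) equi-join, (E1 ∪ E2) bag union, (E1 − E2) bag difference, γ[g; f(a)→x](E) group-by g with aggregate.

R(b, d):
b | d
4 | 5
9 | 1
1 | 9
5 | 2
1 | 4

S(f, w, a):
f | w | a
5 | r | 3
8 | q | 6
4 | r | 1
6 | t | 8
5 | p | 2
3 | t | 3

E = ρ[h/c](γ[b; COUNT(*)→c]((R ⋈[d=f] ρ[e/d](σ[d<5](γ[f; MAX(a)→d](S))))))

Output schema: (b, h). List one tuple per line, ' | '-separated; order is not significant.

Row counts bottom-up:
  R → 5
  S → 6
  γ[f; MAX(a)→d](S) → 5
  σ[d<5](γ[f; MAX(a)→d](S)) → 3
  ρ[e/d](σ[d<5](γ[f; MAX(a)→d](S))) → 3
  (R ⋈[d=f] ρ[e/d](σ[d<5](γ[f; MAX(a)→d](S)))) → 2
  γ[b; COUNT(*)→c]((R ⋈[d=f] ρ[e/d](σ[d<5](γ[f; MAX(a)→d](S))))) → 2
  ρ[h/c](γ[b; COUNT(*)→c]((R ⋈[d=f] ρ[e/d](σ[d<5](γ[f; MAX(a)→d](S)))))) → 2

== RESULT ==
b | h
1 | 1
4 | 1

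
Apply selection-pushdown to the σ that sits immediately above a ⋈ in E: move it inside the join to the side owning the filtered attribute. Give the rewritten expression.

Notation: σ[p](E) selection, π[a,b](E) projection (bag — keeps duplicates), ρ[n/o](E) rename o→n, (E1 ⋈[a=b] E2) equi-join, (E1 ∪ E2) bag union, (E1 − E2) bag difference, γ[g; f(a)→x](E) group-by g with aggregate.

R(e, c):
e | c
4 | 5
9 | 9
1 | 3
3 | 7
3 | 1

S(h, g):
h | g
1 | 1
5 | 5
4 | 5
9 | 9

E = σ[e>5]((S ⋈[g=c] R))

σ filters on e, owned by the right side.
E' = (S ⋈[g=c] σ[e>5](R))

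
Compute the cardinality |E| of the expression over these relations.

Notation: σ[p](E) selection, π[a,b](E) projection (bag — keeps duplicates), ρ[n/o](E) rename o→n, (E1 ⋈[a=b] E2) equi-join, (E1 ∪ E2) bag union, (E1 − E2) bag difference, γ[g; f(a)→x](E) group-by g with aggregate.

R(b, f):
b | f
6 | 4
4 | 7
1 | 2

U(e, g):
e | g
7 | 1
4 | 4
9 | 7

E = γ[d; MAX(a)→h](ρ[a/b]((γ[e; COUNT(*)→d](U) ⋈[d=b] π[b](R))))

Row counts bottom-up:
  U → 3
  γ[e; COUNT(*)→d](U) → 3
  R → 3
  π[b](R) → 3
  (γ[e; COUNT(*)→d](U) ⋈[d=b] π[b](R)) → 3
  ρ[a/b]((γ[e; COUNT(*)→d](U) ⋈[d=b] π[b](R))) → 3
  γ[d; MAX(a)→h](ρ[a/b]((γ[e; COUNT(*)→d](U) ⋈[d=b] π[b](R)))) → 1

|E| = 1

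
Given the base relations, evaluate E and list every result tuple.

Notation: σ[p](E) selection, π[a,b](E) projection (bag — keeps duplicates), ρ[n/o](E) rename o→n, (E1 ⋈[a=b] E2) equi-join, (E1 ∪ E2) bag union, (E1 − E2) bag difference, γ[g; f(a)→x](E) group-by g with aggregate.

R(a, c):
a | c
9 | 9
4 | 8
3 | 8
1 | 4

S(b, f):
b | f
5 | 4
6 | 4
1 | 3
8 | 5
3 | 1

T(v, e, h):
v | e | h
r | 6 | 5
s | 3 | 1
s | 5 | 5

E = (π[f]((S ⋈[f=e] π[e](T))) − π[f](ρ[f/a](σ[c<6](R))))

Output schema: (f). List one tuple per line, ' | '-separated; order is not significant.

Stepwise |·|:
  S → 5
  T → 3
  π[e](T) → 3
  (S ⋈[f=e] π[e](T)) → 2
  π[f]((S ⋈[f=e] π[e](T))) → 2
  R → 4
  σ[c<6](R) → 1
  ρ[f/a](σ[c<6](R)) → 1
  π[f](ρ[f/a](σ[c<6](R))) → 1
  (π[f]((S ⋈[f=e] π[e](T))) − π[f](ρ[f/a](σ[c<6](R)))) → 2

== RESULT ==
f
3
5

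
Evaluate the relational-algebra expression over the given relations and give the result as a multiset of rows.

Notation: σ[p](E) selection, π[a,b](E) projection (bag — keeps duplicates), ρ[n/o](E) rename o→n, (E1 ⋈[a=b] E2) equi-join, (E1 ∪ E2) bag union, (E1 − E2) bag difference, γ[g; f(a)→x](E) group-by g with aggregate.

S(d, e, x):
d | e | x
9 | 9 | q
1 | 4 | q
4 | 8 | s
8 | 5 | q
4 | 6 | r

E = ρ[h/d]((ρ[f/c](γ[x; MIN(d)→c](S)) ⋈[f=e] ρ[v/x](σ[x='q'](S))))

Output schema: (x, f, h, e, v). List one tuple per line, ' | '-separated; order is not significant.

Per-node cardinality:
  S → 5
  γ[x; MIN(d)→c](S) → 3
  ρ[f/c](γ[x; MIN(d)→c](S)) → 3
  S → 5
  σ[x='q'](S) → 3
  ρ[v/x](σ[x='q'](S)) → 3
  (ρ[f/c](γ[x; MIN(d)→c](S)) ⋈[f=e] ρ[v/x](σ[x='q'](S))) → 2
  ρ[h/d]((ρ[f/c](γ[x; MIN(d)→c](S)) ⋈[f=e] ρ[v/x](σ[x='q'](S)))) → 2

== RESULT ==
x | f | h | e | v
r | 4 | 1 | 4 | q
s | 4 | 1 | 4 | q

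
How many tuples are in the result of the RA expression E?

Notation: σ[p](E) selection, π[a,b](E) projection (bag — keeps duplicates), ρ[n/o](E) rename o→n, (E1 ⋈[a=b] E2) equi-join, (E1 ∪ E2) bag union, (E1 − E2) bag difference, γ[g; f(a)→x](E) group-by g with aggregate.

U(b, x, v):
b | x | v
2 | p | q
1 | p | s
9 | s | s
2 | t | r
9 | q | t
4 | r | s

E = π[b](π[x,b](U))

Stepwise |·|:
  U → 6
  π[x,b](U) → 6
  π[b](π[x,b](U)) → 6

|E| = 6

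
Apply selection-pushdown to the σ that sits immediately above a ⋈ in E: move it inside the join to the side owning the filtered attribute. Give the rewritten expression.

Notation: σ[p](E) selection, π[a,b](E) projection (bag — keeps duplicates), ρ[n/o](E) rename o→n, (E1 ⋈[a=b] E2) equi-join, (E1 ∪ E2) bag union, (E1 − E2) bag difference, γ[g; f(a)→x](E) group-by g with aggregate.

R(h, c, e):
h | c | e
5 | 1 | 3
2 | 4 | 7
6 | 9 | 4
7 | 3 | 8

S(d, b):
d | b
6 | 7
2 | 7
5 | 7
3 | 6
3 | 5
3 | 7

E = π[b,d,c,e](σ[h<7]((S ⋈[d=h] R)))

σ filters on h, owned by the right side.
E' = π[b,d,c,e]((S ⋈[d=h] σ[h<7](R)))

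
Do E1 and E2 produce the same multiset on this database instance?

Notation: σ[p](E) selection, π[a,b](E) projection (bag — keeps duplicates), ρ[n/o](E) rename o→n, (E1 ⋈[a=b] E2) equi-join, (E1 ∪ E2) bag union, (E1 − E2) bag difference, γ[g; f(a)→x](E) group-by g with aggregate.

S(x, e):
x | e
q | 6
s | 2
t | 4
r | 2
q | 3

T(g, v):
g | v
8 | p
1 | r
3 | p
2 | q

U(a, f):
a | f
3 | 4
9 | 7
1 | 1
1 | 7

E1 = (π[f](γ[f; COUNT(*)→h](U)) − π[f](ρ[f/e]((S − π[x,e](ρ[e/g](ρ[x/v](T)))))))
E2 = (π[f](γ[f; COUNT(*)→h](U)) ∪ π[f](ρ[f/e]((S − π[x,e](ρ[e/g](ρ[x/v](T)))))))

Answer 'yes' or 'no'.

E1 per-node cardinality:
  U → 4
  γ[f; COUNT(*)→h](U) → 3
  π[f](γ[f; COUNT(*)→h](U)) → 3
  S → 5
  T → 4
  ρ[x/v](T) → 4
  ρ[e/g](ρ[x/v](T)) → 4
  π[x,e](ρ[e/g](ρ[x/v](T))) → 4
  (S − π[x,e](ρ[e/g](ρ[x/v](T)))) → 5
  ρ[f/e]((S − π[x,e](ρ[e/g](ρ[x/v](T))))) → 5
  π[f](ρ[f/e]((S − π[x,e](ρ[e/g](ρ[x/v](T)))))) → 5
  (π[f](γ[f; COUNT(*)→h](U)) − π[f](ρ[f/e]((S − π[x,e](ρ[e/g](ρ[x/v](T))))))) → 2
E2 per-node cardinality:
  U → 4
  γ[f; COUNT(*)→h](U) → 3
  π[f](γ[f; COUNT(*)→h](U)) → 3
  S → 5
  T → 4
  ρ[x/v](T) → 4
  ρ[e/g](ρ[x/v](T)) → 4
  π[x,e](ρ[e/g](ρ[x/v](T))) → 4
  (S − π[x,e](ρ[e/g](ρ[x/v](T)))) → 5
  ρ[f/e]((S − π[x,e](ρ[e/g](ρ[x/v](T))))) → 5
  π[f](ρ[f/e]((S − π[x,e](ρ[e/g](ρ[x/v](T)))))) → 5
  (π[f](γ[f; COUNT(*)→h](U)) ∪ π[f](ρ[f/e]((S − π[x,e](ρ[e/g](ρ[x/v](T))))))) → 8

E1 result:
f
1
7
E2 result:
f
1
2
2
3
4
4
6
7
Witness: (6,) appears 0× in E1 but 1× in E2.

no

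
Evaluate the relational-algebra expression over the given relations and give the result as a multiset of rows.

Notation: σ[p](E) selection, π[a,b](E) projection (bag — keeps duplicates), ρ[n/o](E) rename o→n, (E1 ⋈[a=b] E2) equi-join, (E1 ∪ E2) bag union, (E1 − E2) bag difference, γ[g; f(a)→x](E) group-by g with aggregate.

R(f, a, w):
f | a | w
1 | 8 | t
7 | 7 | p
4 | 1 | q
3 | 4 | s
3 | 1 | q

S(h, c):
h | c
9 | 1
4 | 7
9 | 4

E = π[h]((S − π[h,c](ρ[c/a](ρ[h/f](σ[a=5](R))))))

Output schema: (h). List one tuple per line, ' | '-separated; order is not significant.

Row counts bottom-up:
  S → 3
  R → 5
  σ[a=5](R) → 0
  ρ[h/f](σ[a=5](R)) → 0
  ρ[c/a](ρ[h/f](σ[a=5](R))) → 0
  π[h,c](ρ[c/a](ρ[h/f](σ[a=5](R)))) → 0
  (S − π[h,c](ρ[c/a](ρ[h/f](σ[a=5](R))))) → 3
  π[h]((S − π[h,c](ρ[c/a](ρ[h/f](σ[a=5](R)))))) → 3

== RESULT ==
h
4
9
9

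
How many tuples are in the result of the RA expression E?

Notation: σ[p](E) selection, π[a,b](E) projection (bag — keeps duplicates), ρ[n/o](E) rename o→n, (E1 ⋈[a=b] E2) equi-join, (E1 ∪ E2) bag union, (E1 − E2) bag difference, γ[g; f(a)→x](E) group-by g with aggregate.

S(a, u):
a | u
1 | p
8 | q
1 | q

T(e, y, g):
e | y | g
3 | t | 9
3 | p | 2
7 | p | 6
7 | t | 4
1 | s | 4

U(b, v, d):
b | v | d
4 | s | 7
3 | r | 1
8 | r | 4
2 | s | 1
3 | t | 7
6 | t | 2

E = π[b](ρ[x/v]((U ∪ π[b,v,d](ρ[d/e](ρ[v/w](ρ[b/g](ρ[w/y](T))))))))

Stepwise |·|:
  U → 6
  T → 5
  ρ[w/y](T) → 5
  ρ[b/g](ρ[w/y](T)) → 5
  ρ[v/w](ρ[b/g](ρ[w/y](T))) → 5
  ρ[d/e](ρ[v/w](ρ[b/g](ρ[w/y](T)))) → 5
  π[b,v,d](ρ[d/e](ρ[v/w](ρ[b/g](ρ[w/y](T))))) → 5
  (U ∪ π[b,v,d](ρ[d/e](ρ[v/w](ρ[b/g](ρ[w/y](T)))))) → 11
  ρ[x/v]((U ∪ π[b,v,d](ρ[d/e](ρ[v/w](ρ[b/g](ρ[w/y](T))))))) → 11
  π[b](ρ[x/v]((U ∪ π[b,v,d](ρ[d/e](ρ[v/w](ρ[b/g](ρ[w/y](T)))))))) → 11

|E| = 11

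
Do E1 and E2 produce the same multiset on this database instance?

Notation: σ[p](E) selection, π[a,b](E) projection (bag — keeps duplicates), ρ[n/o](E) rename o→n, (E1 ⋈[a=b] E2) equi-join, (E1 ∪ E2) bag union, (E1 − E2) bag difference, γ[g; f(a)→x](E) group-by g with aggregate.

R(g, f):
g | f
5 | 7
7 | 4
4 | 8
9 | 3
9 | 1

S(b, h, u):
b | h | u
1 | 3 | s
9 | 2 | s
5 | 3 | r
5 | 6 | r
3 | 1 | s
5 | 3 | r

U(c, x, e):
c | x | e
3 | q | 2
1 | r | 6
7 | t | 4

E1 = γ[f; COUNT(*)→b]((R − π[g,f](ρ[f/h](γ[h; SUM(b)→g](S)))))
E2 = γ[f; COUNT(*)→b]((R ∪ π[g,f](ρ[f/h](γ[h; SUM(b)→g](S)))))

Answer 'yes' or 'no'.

E1 stepwise |·|:
  R → 5
  S → 6
  γ[h; SUM(b)→g](S) → 4
  ρ[f/h](γ[h; SUM(b)→g](S)) → 4
  π[g,f](ρ[f/h](γ[h; SUM(b)→g](S))) → 4
  (R − π[g,f](ρ[f/h](γ[h; SUM(b)→g](S)))) → 5
  γ[f; COUNT(*)→b]((R − π[g,f](ρ[f/h](γ[h; SUM(b)→g](S))))) → 5
E2 stepwise |·|:
  R → 5
  S → 6
  γ[h; SUM(b)→g](S) → 4
  ρ[f/h](γ[h; SUM(b)→g](S)) → 4
  π[g,f](ρ[f/h](γ[h; SUM(b)→g](S))) → 4
  (R ∪ π[g,f](ρ[f/h](γ[h; SUM(b)→g](S)))) → 9
  γ[f; COUNT(*)→b]((R ∪ π[g,f](ρ[f/h](γ[h; SUM(b)→g](S))))) → 7

E1 result:
f | b
1 | 1
3 | 1
4 | 1
7 | 1
8 | 1
E2 result:
f | b
1 | 2
2 | 1
3 | 2
4 | 1
6 | 1
7 | 1
8 | 1
Witness: (1, 2) appears 0× in E1 but 1× in E2.

no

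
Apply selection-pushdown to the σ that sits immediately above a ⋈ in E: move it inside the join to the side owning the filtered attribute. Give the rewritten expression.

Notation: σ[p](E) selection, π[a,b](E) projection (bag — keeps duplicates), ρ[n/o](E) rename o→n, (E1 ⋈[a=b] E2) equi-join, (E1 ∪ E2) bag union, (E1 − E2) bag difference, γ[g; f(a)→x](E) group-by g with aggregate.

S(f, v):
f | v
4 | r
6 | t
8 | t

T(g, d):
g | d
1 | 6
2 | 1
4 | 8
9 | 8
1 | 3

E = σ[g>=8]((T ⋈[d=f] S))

σ filters on g, owned by the left side.
E' = (σ[g>=8](T) ⋈[d=f] S)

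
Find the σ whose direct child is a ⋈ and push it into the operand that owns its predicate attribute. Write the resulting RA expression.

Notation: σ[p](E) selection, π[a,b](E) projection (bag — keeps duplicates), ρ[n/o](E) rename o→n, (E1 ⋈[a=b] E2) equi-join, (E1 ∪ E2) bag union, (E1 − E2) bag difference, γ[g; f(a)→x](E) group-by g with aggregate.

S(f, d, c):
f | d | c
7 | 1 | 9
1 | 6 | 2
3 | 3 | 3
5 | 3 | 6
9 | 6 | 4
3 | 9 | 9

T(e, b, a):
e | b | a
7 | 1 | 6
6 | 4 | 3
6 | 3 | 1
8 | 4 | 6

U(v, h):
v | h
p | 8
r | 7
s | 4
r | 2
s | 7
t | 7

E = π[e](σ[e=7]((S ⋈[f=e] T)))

σ filters on e, owned by the right side.
E' = π[e]((S ⋈[f=e] σ[e=7](T)))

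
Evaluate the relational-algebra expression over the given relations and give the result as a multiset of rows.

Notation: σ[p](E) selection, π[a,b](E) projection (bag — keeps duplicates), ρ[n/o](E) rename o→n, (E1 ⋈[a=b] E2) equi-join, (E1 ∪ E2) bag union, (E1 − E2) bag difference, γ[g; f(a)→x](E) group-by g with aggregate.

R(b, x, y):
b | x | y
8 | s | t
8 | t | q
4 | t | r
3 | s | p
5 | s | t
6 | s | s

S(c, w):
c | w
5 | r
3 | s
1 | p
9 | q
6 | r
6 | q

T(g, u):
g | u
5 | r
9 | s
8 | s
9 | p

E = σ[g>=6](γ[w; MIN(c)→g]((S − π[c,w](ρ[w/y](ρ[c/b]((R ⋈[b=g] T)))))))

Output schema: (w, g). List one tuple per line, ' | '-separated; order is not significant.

Subexpression sizes:
  S → 6
  R → 6
  T → 4
  (R ⋈[b=g] T) → 3
  ρ[c/b]((R ⋈[b=g] T)) → 3
  ρ[w/y](ρ[c/b]((R ⋈[b=g] T))) → 3
  π[c,w](ρ[w/y](ρ[c/b]((R ⋈[b=g] T)))) → 3
  (S − π[c,w](ρ[w/y](ρ[c/b]((R ⋈[b=g] T))))) → 6
  γ[w; MIN(c)→g]((S − π[c,w](ρ[w/y](ρ[c/b]((R ⋈[b=g] T)))))) → 4
  σ[g>=6](γ[w; MIN(c)→g]((S − π[c,w](ρ[w/y](ρ[c/b]((R ⋈[b=g] T))))))) → 1

== RESULT ==
w | g
q | 6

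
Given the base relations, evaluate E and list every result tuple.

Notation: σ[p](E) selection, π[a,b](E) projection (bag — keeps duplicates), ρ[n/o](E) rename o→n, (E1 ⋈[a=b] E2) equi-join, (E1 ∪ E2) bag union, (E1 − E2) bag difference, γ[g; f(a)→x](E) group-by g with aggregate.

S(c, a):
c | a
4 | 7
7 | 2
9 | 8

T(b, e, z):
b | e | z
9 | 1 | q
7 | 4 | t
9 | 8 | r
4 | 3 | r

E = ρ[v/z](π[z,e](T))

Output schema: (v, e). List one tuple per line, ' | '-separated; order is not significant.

Per-node cardinality:
  T → 4
  π[z,e](T) → 4
  ρ[v/z](π[z,e](T)) → 4

== RESULT ==
v | e
q | 1
r | 3
r | 8
t | 4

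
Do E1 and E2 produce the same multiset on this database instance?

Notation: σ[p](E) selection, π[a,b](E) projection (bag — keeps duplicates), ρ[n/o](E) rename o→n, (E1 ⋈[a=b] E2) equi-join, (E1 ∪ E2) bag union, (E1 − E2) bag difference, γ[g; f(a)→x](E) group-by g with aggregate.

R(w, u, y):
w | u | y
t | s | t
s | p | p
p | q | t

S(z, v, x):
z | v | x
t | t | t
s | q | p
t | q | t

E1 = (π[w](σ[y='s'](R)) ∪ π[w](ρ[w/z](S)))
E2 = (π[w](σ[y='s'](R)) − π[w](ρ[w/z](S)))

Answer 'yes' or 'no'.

E1 per-node cardinality:
  R → 3
  σ[y='s'](R) → 0
  π[w](σ[y='s'](R)) → 0
  S → 3
  ρ[w/z](S) → 3
  π[w](ρ[w/z](S)) → 3
  (π[w](σ[y='s'](R)) ∪ π[w](ρ[w/z](S))) → 3
E2 per-node cardinality:
  R → 3
  σ[y='s'](R) → 0
  π[w](σ[y='s'](R)) → 0
  S → 3
  ρ[w/z](S) → 3
  π[w](ρ[w/z](S)) → 3
  (π[w](σ[y='s'](R)) − π[w](ρ[w/z](S))) → 0

E1 result:
w
s
t
t
E2 result:
w
(0 rows)
Witness: ('t',) appears 2× in E1 but 0× in E2.

no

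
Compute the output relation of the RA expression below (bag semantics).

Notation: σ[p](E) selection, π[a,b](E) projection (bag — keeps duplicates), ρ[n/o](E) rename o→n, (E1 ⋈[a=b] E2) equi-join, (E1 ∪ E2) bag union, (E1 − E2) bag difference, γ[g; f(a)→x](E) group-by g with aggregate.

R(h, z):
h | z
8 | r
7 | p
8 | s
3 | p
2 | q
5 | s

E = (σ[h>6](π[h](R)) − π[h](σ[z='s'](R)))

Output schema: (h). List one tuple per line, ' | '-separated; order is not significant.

Subexpression sizes:
  R → 6
  π[h](R) → 6
  σ[h>6](π[h](R)) → 3
  R → 6
  σ[z='s'](R) → 2
  π[h](σ[z='s'](R)) → 2
  (σ[h>6](π[h](R)) − π[h](σ[z='s'](R))) → 2

== RESULT ==
h
7
8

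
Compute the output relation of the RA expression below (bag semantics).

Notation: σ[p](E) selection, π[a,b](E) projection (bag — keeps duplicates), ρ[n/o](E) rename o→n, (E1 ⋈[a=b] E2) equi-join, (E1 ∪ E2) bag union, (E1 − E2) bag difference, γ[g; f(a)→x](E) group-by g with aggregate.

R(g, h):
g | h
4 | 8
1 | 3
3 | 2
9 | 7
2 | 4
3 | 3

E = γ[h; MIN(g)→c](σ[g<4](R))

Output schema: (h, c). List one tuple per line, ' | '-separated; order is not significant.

Subexpression sizes:
  R → 6
  σ[g<4](R) → 4
  γ[h; MIN(g)→c](σ[g<4](R)) → 3

== RESULT ==
h | c
2 | 3
3 | 1
4 | 2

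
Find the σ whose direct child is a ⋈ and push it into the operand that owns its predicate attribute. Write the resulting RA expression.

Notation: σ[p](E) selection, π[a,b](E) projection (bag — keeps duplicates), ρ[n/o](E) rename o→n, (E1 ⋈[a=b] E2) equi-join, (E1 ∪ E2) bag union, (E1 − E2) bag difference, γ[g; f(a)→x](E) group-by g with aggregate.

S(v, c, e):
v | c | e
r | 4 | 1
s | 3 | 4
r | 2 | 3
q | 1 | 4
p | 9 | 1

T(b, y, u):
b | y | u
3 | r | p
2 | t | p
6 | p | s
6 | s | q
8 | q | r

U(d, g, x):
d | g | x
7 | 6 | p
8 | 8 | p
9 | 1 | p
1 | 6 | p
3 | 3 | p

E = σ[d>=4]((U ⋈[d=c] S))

σ filters on d, owned by the left side.
E' = (σ[d>=4](U) ⋈[d=c] S)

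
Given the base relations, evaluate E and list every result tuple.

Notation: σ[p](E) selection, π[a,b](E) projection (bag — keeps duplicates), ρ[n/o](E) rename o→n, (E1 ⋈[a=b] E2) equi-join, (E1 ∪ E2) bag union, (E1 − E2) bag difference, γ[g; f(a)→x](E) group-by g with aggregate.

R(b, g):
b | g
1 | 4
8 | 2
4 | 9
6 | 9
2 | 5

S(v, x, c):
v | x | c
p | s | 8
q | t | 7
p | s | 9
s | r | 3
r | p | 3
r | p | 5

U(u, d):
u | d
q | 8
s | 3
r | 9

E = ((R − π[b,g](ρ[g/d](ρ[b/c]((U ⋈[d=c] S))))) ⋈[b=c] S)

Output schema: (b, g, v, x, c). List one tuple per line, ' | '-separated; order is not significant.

Row counts bottom-up:
  R → 5
  U → 3
  S → 6
  (U ⋈[d=c] S) → 4
  ρ[b/c]((U ⋈[d=c] S)) → 4
  ρ[g/d](ρ[b/c]((U ⋈[d=c] S))) → 4
  π[b,g](ρ[g/d](ρ[b/c]((U ⋈[d=c] S)))) → 4
  (R − π[b,g](ρ[g/d](ρ[b/c]((U ⋈[d=c] S))))) → 5
  S → 6
  ((R − π[b,g](ρ[g/d](ρ[b/c]((U ⋈[d=c] S))))) ⋈[b=c] S) → 1

== RESULT ==
b | g | v | x | c
8 | 2 | p | s | 8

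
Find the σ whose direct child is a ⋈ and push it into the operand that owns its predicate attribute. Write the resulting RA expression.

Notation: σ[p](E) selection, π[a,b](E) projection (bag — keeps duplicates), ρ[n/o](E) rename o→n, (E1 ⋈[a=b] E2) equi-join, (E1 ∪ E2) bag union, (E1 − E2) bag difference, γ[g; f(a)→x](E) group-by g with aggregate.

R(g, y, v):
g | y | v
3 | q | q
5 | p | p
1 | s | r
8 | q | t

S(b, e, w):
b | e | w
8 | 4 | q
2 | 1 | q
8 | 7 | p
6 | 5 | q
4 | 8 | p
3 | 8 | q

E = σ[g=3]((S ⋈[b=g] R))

σ filters on g, owned by the right side.
E' = (S ⋈[b=g] σ[g=3](R))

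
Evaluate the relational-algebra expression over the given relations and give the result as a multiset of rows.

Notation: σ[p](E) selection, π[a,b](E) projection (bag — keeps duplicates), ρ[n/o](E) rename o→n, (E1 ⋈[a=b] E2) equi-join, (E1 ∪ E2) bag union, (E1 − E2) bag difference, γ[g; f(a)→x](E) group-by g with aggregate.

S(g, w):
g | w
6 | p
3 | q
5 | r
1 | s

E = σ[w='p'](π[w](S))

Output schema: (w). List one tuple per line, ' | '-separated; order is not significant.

Row counts bottom-up:
  S → 4
  π[w](S) → 4
  σ[w='p'](π[w](S)) → 1

== RESULT ==
w
p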